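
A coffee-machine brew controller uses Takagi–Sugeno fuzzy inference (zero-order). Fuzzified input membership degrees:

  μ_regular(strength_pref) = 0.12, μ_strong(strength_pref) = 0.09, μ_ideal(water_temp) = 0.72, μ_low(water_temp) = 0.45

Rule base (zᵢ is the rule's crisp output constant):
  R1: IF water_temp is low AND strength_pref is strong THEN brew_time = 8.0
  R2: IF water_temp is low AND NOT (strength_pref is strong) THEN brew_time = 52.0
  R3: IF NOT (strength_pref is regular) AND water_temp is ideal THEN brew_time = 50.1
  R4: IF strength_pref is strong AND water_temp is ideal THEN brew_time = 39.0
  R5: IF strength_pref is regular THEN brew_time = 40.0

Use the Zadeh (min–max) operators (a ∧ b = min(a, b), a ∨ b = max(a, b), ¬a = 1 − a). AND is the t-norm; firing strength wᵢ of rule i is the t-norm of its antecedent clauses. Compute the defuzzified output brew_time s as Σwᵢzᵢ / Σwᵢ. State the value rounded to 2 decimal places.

R1 (z=8.0): low=0.45, strong=0.09; AND[min(a, b)] → w = 0.09
R2 (z=52.0): low=0.45, ¬strong=1−0.09=0.91; AND[min(a, b)] → w = 0.45
R3 (z=50.1): ¬regular=1−0.12=0.88, ideal=0.72; AND[min(a, b)] → w = 0.72
R4 (z=39.0): strong=0.09, ideal=0.72; AND[min(a, b)] → w = 0.09
R5 (z=40.0): regular=0.12 → w = 0.12
Weighted average = (0.09·8.0 + 0.45·52.0 + 0.72·50.1 + 0.09·39.0 + 0.12·40.0) / (0.09 + 0.45 + 0.72 + 0.09 + 0.12)
  = 68.5020 / 1.4700 = 46.60

46.60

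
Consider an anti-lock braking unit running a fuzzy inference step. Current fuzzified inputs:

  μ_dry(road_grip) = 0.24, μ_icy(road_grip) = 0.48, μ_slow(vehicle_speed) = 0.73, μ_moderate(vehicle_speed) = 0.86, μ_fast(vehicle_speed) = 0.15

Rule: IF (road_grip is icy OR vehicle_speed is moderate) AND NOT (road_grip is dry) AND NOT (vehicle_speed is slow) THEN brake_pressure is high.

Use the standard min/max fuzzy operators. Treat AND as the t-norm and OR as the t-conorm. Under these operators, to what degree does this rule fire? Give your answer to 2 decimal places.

firing strength: (icy=0.48 OR moderate=0.86) = 0.86; AND[min(a, b)] with ¬dry=1−0.24=0.76, ¬slow=1−0.73=0.27 → w = 0.27

0.27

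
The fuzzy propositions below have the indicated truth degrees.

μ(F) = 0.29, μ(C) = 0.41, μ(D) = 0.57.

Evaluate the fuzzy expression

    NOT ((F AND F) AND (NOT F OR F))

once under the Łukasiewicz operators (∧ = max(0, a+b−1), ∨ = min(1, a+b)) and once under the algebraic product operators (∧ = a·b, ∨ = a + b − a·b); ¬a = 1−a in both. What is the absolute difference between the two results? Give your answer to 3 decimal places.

0.067

Under Łukasiewicz:
  F AND F = max(0, a+b−1) on (0.29, 0.29) = 0.00
  NOT F = 1 − 0.29 = 0.71
  NOT F OR F = min(1, a+b) on (0.71, 0.29) = 1.00
  (F AND F) AND (NOT F OR F) = max(0, a+b−1) on (0.00, 1.00) = 0.00
  NOT ((F AND F) AND (NOT F OR F)) = 1 − 0.00 = 1.00
  → value = 1.0000
Under algebraic product:
  F AND F = a·b on (0.2900, 0.2900) = 0.0841
  NOT F = 1 − 0.2900 = 0.7100
  NOT F OR F = a + b − a·b on (0.7100, 0.2900) = 0.7941
  (F AND F) AND (NOT F OR F) = a·b on (0.0841, 0.7941) = 0.0668
  NOT ((F AND F) AND (NOT F OR F)) = 1 − 0.0668 = 0.9332
  → value = 0.9332
|1.0000 − 0.9332| = 0.067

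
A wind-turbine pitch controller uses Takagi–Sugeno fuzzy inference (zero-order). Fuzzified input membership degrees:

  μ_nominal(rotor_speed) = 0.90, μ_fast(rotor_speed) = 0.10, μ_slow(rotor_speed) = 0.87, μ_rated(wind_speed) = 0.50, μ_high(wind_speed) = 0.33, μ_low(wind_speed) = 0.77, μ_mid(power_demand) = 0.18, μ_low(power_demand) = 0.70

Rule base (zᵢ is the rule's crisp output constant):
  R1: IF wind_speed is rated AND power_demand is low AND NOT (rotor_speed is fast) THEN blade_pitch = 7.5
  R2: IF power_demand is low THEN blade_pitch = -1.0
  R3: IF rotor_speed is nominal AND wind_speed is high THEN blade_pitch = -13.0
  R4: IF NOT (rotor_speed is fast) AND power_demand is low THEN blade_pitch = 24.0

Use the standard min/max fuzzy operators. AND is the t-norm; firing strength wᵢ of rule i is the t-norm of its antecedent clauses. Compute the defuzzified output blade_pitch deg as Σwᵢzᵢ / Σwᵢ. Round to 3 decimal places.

6.978

R1 (z=7.5): rated=0.50, low=0.70, ¬fast=1−0.10=0.90; AND[min(a, b)] → w = 0.50
R2 (z=-1.0): low=0.70 → w = 0.70
R3 (z=-13.0): nominal=0.90, high=0.33; AND[min(a, b)] → w = 0.33
R4 (z=24.0): ¬fast=1−0.10=0.90, low=0.70; AND[min(a, b)] → w = 0.70
Weighted average = (0.50·7.5 + 0.70·-1.0 + 0.33·-13.0 + 0.70·24.0) / (0.50 + 0.70 + 0.33 + 0.70)
  = 15.5600 / 2.2300 = 6.978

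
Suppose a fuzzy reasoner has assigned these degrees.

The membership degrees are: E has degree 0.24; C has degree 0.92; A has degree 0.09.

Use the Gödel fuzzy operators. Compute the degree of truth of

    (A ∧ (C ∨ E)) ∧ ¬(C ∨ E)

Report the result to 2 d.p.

0.08

C ∨ E = max(a, b) on (0.92, 0.24) = 0.92
A ∧ (C ∨ E) = min(a, b) on (0.09, 0.92) = 0.09
C ∨ E = max(a, b) on (0.92, 0.24) = 0.92
¬(C ∨ E) = 1 − 0.92 = 0.08
(A ∧ (C ∨ E)) ∧ ¬(C ∨ E) = min(a, b) on (0.09, 0.08) = 0.08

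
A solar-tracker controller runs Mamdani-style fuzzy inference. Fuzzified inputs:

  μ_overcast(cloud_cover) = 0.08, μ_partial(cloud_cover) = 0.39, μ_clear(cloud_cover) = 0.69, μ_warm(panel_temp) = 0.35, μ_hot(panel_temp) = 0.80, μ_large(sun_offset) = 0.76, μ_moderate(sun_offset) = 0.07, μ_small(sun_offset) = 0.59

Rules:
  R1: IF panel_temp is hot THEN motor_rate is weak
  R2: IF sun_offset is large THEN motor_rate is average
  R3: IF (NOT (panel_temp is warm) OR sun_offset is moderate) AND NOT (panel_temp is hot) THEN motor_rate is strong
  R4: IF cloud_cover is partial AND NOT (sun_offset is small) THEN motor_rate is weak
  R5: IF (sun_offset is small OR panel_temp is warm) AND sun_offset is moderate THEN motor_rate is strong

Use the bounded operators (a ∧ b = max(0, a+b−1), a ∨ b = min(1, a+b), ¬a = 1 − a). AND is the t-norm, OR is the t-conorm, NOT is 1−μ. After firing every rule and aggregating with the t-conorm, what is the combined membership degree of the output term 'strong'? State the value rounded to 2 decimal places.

0.01

R1: hot=0.80 → w = 0.80
R2: large=0.76 → w = 0.76
R3: (¬warm=1−0.35=0.65 OR moderate=0.07) = 0.72; AND[max(0, a+b−1)] with ¬hot=1−0.80=0.20 → w = 0.00
R4: partial=0.39, ¬small=1−0.59=0.41; AND[max(0, a+b−1)] → w = 0.00
R5: (small=0.59 OR warm=0.35) = 0.94; AND[max(0, a+b−1)] with moderate=0.07 → w = 0.01
Rules with consequent 'strong': {R3, R5} → strengths 0.00, 0.01
Aggregate via t-conorm [min(1, a+b)]: 0.01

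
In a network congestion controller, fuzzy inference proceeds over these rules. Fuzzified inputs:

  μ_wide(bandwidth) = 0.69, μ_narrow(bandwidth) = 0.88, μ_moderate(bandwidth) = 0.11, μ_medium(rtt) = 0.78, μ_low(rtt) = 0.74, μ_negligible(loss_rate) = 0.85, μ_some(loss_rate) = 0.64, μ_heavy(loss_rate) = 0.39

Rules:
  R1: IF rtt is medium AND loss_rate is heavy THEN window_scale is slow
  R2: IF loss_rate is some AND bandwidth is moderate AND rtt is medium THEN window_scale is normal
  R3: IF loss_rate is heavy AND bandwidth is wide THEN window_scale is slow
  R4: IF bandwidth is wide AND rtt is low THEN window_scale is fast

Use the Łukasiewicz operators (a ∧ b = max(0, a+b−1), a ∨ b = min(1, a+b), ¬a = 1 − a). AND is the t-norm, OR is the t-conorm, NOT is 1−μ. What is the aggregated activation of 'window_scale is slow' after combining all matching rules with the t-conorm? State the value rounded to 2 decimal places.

0.25

R1: medium=0.78, heavy=0.39; AND[max(0, a+b−1)] → w = 0.17
R2: some=0.64, moderate=0.11, medium=0.78; AND[max(0, a+b−1)] → w = 0.00
R3: heavy=0.39, wide=0.69; AND[max(0, a+b−1)] → w = 0.08
R4: wide=0.69, low=0.74; AND[max(0, a+b−1)] → w = 0.43
Rules with consequent 'slow': {R1, R3} → strengths 0.17, 0.08
Aggregate via t-conorm [min(1, a+b)]: 0.25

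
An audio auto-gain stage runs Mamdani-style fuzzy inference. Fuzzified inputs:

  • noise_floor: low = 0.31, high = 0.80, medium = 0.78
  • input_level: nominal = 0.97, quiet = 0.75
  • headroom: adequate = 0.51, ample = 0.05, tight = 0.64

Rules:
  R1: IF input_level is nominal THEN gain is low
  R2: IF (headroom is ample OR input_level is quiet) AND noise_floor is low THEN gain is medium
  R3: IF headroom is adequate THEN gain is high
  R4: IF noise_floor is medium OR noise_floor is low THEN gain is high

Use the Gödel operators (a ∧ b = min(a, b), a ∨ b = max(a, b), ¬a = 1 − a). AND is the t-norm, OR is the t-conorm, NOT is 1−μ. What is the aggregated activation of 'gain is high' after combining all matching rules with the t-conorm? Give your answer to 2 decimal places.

0.78

R1: nominal=0.97 → w = 0.97
R2: (ample=0.05 OR quiet=0.75) = 0.75; AND[min(a, b)] with low=0.31 → w = 0.31
R3: adequate=0.51 → w = 0.51
R4: medium=0.78, low=0.31; OR[max(a, b)] → w = 0.78
Rules with consequent 'high': {R3, R4} → strengths 0.51, 0.78
Aggregate via t-conorm [max(a, b)]: 0.78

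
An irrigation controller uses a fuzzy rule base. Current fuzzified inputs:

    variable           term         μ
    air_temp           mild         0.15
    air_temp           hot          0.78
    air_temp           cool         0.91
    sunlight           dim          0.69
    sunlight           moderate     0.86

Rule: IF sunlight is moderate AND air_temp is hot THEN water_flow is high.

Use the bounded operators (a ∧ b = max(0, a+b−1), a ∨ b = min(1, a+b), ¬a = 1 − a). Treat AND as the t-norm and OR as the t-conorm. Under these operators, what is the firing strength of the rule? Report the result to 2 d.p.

0.64

firing strength: moderate=0.86, hot=0.78; AND[max(0, a+b−1)] → w = 0.64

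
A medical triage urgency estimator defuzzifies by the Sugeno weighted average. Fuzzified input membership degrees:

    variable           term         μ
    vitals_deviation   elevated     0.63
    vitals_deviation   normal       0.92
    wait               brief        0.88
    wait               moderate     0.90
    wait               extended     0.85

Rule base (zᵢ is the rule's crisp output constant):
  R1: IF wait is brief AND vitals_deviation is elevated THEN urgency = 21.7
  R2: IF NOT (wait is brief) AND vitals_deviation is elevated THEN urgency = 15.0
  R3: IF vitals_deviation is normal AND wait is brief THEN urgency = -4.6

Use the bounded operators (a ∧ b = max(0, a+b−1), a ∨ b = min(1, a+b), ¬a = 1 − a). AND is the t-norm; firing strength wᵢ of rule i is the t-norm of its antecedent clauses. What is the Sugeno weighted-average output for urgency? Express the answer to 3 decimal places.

R1 (z=21.7): brief=0.88, elevated=0.63; AND[max(0, a+b−1)] → w = 0.51
R2 (z=15.0): ¬brief=1−0.88=0.12, elevated=0.63; AND[max(0, a+b−1)] → w = 0.00
R3 (z=-4.6): normal=0.92, brief=0.88; AND[max(0, a+b−1)] → w = 0.80
Weighted average = (0.51·21.7 + 0.00·15.0 + 0.80·-4.6) / (0.51 + 0.00 + 0.80)
  = 7.3870 / 1.3100 = 5.639

5.639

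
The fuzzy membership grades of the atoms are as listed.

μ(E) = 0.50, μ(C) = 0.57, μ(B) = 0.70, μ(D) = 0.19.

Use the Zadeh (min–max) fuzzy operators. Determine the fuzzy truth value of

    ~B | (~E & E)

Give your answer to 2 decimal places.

0.50

~B = 1 − 0.70 = 0.30
~E = 1 − 0.50 = 0.50
~E & E = min(a, b) on (0.50, 0.50) = 0.50
~B | (~E & E) = max(a, b) on (0.30, 0.50) = 0.50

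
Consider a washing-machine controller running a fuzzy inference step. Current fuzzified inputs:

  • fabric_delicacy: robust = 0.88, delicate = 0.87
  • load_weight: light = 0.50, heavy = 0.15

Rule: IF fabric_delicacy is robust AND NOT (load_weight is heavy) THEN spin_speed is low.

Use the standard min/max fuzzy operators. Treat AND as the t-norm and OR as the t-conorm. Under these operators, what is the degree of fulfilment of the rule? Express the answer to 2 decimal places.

firing strength: robust=0.88, ¬heavy=1−0.15=0.85; AND[min(a, b)] → w = 0.85

0.85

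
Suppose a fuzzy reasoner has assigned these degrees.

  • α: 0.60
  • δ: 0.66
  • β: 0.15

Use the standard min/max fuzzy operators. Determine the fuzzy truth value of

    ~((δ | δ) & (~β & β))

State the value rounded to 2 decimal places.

0.85

δ | δ = max(a, b) on (0.66, 0.66) = 0.66
~β = 1 − 0.15 = 0.85
~β & β = min(a, b) on (0.85, 0.15) = 0.15
(δ | δ) & (~β & β) = min(a, b) on (0.66, 0.15) = 0.15
~((δ | δ) & (~β & β)) = 1 − 0.15 = 0.85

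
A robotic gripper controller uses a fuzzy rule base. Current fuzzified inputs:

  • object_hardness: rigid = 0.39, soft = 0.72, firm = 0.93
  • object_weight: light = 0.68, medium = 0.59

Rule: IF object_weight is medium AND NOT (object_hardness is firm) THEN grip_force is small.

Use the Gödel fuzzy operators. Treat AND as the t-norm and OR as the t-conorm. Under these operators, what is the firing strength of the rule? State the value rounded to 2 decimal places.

firing strength: medium=0.59, ¬firm=1−0.93=0.07; AND[min(a, b)] → w = 0.07

0.07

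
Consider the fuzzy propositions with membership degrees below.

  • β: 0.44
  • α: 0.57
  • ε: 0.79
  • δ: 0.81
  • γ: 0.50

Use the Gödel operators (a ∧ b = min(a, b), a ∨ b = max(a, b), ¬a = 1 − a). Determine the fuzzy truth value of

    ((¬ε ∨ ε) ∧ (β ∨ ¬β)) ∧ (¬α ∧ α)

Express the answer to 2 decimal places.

¬ε = 1 − 0.79 = 0.21
¬ε ∨ ε = max(a, b) on (0.21, 0.79) = 0.79
¬β = 1 − 0.44 = 0.56
β ∨ ¬β = max(a, b) on (0.44, 0.56) = 0.56
(¬ε ∨ ε) ∧ (β ∨ ¬β) = min(a, b) on (0.79, 0.56) = 0.56
¬α = 1 − 0.57 = 0.43
¬α ∧ α = min(a, b) on (0.43, 0.57) = 0.43
((¬ε ∨ ε) ∧ (β ∨ ¬β)) ∧ (¬α ∧ α) = min(a, b) on (0.56, 0.43) = 0.43

0.43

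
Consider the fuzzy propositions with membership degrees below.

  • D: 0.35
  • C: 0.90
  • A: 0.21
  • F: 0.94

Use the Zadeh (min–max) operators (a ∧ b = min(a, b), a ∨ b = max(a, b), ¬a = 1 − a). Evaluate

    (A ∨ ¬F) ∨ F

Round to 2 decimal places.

¬F = 1 − 0.94 = 0.06
A ∨ ¬F = max(a, b) on (0.21, 0.06) = 0.21
(A ∨ ¬F) ∨ F = max(a, b) on (0.21, 0.94) = 0.94

0.94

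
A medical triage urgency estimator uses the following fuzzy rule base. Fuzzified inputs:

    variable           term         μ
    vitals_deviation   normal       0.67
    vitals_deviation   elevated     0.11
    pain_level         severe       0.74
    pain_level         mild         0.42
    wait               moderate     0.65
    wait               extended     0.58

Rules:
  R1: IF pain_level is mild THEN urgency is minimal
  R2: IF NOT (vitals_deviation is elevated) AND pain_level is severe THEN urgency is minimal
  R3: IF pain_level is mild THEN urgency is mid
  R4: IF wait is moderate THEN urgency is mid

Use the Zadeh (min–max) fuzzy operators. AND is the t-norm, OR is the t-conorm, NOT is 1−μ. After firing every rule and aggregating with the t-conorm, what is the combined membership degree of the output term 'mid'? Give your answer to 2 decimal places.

R1: mild=0.42 → w = 0.42
R2: ¬elevated=1−0.11=0.89, severe=0.74; AND[min(a, b)] → w = 0.74
R3: mild=0.42 → w = 0.42
R4: moderate=0.65 → w = 0.65
Rules with consequent 'mid': {R3, R4} → strengths 0.42, 0.65
Aggregate via t-conorm [max(a, b)]: 0.65

0.65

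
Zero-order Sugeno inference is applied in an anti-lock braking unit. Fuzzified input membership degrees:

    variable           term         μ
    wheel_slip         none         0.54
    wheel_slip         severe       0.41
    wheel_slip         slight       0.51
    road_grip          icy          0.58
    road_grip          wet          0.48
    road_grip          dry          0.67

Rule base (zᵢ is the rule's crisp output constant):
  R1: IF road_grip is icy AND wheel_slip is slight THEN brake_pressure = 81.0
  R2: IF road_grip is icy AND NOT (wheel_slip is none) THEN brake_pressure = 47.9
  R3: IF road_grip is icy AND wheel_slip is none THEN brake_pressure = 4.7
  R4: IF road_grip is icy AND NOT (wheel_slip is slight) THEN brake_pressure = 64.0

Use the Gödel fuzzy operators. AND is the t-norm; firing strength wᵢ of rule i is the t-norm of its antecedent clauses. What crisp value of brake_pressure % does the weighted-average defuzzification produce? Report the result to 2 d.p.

R1 (z=81.0): icy=0.58, slight=0.51; AND[min(a, b)] → w = 0.51
R2 (z=47.9): icy=0.58, ¬none=1−0.54=0.46; AND[min(a, b)] → w = 0.46
R3 (z=4.7): icy=0.58, none=0.54; AND[min(a, b)] → w = 0.54
R4 (z=64.0): icy=0.58, ¬slight=1−0.51=0.49; AND[min(a, b)] → w = 0.49
Weighted average = (0.51·81.0 + 0.46·47.9 + 0.54·4.7 + 0.49·64.0) / (0.51 + 0.46 + 0.54 + 0.49)
  = 97.2420 / 2.0000 = 48.62

48.62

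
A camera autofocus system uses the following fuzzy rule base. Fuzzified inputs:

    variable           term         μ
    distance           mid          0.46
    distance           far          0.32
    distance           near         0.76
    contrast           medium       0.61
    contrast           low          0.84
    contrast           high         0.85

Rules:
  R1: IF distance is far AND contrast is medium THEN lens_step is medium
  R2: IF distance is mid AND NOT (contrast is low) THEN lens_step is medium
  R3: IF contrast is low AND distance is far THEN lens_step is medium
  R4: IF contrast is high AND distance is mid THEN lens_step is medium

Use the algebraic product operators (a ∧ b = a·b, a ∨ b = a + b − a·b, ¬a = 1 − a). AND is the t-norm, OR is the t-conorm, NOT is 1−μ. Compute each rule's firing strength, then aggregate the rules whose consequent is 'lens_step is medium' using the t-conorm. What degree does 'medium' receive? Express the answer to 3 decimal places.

0.668

R1: far=0.32, medium=0.61; AND[a·b] → w = 0.1952
R2: mid=0.46, ¬low=1−0.84=0.16; AND[a·b] → w = 0.0736
R3: low=0.84, far=0.32; AND[a·b] → w = 0.2688
R4: high=0.85, mid=0.46; AND[a·b] → w = 0.3910
Rules with consequent 'medium': {R1, R2, R3, R4} → strengths 0.1952, 0.0736, 0.2688, 0.3910
Aggregate via t-conorm [a + b − a·b]: 0.6680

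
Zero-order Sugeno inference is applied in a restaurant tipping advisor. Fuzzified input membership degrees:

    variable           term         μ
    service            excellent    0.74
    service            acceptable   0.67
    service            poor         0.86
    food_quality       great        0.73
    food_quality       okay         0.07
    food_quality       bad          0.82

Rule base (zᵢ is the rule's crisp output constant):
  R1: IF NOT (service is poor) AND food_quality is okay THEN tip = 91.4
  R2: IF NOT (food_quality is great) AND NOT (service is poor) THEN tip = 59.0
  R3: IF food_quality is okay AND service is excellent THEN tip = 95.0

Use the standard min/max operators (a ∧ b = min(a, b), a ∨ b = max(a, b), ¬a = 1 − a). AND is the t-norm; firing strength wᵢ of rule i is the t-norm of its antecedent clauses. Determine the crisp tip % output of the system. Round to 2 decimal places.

R1 (z=91.4): ¬poor=1−0.86=0.14, okay=0.07; AND[min(a, b)] → w = 0.07
R2 (z=59.0): ¬great=1−0.73=0.27, ¬poor=1−0.86=0.14; AND[min(a, b)] → w = 0.14
R3 (z=95.0): okay=0.07, excellent=0.74; AND[min(a, b)] → w = 0.07
Weighted average = (0.07·91.4 + 0.14·59.0 + 0.07·95.0) / (0.07 + 0.14 + 0.07)
  = 21.3080 / 0.2800 = 76.10

76.10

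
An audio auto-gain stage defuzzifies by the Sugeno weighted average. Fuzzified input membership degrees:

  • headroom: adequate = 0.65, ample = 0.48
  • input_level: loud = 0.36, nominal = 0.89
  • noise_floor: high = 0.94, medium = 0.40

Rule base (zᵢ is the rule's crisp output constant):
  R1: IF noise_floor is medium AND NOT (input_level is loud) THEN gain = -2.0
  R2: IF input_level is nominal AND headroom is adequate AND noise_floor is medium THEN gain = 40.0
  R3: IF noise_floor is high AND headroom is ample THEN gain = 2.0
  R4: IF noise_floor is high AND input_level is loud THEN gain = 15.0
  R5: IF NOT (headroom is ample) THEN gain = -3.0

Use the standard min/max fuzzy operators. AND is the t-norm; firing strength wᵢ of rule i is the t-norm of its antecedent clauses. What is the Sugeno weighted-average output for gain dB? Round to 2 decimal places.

R1 (z=-2.0): medium=0.40, ¬loud=1−0.36=0.64; AND[min(a, b)] → w = 0.40
R2 (z=40.0): nominal=0.89, adequate=0.65, medium=0.40; AND[min(a, b)] → w = 0.40
R3 (z=2.0): high=0.94, ample=0.48; AND[min(a, b)] → w = 0.48
R4 (z=15.0): high=0.94, loud=0.36; AND[min(a, b)] → w = 0.36
R5 (z=-3.0): ¬ample=1−0.48=0.52 → w = 0.52
Weighted average = (0.40·-2.0 + 0.40·40.0 + 0.48·2.0 + 0.36·15.0 + 0.52·-3.0) / (0.40 + 0.40 + 0.48 + 0.36 + 0.52)
  = 20.0000 / 2.1600 = 9.26

9.26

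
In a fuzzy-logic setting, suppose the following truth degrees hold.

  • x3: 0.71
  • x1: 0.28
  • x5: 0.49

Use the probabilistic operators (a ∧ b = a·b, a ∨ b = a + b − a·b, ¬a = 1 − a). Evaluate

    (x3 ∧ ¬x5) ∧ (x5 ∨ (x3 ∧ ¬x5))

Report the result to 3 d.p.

¬x5 = 1 − 0.4900 = 0.5100
x3 ∧ ¬x5 = a·b on (0.7100, 0.5100) = 0.3621
¬x5 = 1 − 0.4900 = 0.5100
x3 ∧ ¬x5 = a·b on (0.7100, 0.5100) = 0.3621
x5 ∨ (x3 ∧ ¬x5) = a + b − a·b on (0.4900, 0.3621) = 0.6747
(x3 ∧ ¬x5) ∧ (x5 ∨ (x3 ∧ ¬x5)) = a·b on (0.3621, 0.6747) = 0.2443

0.244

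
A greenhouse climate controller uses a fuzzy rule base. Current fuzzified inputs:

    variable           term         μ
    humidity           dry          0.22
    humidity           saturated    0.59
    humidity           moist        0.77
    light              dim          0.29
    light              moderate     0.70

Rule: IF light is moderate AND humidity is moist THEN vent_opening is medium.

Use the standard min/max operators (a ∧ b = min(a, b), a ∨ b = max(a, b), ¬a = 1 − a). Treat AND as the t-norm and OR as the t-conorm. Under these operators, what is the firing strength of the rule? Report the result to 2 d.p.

firing strength: moderate=0.70, moist=0.77; AND[min(a, b)] → w = 0.70

0.70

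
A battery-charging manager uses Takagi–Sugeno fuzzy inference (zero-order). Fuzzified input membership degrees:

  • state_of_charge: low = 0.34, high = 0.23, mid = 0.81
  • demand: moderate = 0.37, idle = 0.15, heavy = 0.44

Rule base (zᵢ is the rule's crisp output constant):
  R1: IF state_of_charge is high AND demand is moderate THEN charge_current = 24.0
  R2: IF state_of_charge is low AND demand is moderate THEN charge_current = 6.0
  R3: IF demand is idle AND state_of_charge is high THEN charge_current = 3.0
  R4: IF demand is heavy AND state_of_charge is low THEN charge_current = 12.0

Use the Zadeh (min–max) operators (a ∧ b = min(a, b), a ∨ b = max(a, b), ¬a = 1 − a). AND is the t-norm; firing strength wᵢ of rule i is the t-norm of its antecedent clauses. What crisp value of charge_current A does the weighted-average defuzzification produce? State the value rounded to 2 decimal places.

11.41

R1 (z=24.0): high=0.23, moderate=0.37; AND[min(a, b)] → w = 0.23
R2 (z=6.0): low=0.34, moderate=0.37; AND[min(a, b)] → w = 0.34
R3 (z=3.0): idle=0.15, high=0.23; AND[min(a, b)] → w = 0.15
R4 (z=12.0): heavy=0.44, low=0.34; AND[min(a, b)] → w = 0.34
Weighted average = (0.23·24.0 + 0.34·6.0 + 0.15·3.0 + 0.34·12.0) / (0.23 + 0.34 + 0.15 + 0.34)
  = 12.0900 / 1.0600 = 11.41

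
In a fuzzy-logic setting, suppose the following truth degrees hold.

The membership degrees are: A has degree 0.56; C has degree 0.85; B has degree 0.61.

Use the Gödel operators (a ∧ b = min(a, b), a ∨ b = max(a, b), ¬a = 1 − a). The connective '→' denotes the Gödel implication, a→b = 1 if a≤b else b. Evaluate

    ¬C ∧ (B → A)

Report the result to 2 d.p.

0.15

¬C = 1 − 0.85 = 0.15
B → A  [Gödel: 1 if a≤b else b] with a=0.61, b=0.56 → 0.56
¬C ∧ (B → A) = min(a, b) on (0.15, 0.56) = 0.15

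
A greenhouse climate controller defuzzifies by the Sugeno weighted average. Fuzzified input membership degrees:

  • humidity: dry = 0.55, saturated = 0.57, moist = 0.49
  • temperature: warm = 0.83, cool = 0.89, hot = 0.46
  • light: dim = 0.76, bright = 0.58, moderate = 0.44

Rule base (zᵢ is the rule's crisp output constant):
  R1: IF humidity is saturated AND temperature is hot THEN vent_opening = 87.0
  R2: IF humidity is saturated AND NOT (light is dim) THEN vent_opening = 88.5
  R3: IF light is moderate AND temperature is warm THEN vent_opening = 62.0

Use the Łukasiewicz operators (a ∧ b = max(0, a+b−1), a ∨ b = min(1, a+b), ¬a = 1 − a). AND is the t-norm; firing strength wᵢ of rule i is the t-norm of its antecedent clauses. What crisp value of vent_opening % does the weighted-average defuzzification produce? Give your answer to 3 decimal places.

64.500

R1 (z=87.0): saturated=0.57, hot=0.46; AND[max(0, a+b−1)] → w = 0.03
R2 (z=88.5): saturated=0.57, ¬dim=1−0.76=0.24; AND[max(0, a+b−1)] → w = 0.00
R3 (z=62.0): moderate=0.44, warm=0.83; AND[max(0, a+b−1)] → w = 0.27
Weighted average = (0.03·87.0 + 0.00·88.5 + 0.27·62.0) / (0.03 + 0.00 + 0.27)
  = 19.3500 / 0.3000 = 64.500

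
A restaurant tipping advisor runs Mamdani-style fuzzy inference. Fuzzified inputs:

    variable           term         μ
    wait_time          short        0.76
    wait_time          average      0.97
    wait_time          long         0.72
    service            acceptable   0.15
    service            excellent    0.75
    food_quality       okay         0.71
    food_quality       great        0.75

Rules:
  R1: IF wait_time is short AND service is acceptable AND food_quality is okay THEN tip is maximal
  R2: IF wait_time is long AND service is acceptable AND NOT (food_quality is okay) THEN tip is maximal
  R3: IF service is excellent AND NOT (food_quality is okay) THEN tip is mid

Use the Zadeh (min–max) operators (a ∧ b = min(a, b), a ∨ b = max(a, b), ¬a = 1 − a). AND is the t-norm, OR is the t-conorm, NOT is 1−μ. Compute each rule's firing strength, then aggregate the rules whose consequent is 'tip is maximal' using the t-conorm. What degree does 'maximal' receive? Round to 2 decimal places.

R1: short=0.76, acceptable=0.15, okay=0.71; AND[min(a, b)] → w = 0.15
R2: long=0.72, acceptable=0.15, ¬okay=1−0.71=0.29; AND[min(a, b)] → w = 0.15
R3: excellent=0.75, ¬okay=1−0.71=0.29; AND[min(a, b)] → w = 0.29
Rules with consequent 'maximal': {R1, R2} → strengths 0.15, 0.15
Aggregate via t-conorm [max(a, b)]: 0.15

0.15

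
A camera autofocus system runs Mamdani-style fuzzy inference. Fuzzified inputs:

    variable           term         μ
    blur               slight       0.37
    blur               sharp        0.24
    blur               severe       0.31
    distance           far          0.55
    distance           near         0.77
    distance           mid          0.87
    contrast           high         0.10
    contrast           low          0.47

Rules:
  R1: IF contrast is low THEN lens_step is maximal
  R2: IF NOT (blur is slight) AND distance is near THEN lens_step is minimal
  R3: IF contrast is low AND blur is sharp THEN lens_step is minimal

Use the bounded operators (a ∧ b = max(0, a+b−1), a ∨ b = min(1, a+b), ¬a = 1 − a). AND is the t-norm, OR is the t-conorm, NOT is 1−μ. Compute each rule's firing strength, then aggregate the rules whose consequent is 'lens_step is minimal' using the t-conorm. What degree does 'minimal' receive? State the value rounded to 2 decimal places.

R1: low=0.47 → w = 0.47
R2: ¬slight=1−0.37=0.63, near=0.77; AND[max(0, a+b−1)] → w = 0.40
R3: low=0.47, sharp=0.24; AND[max(0, a+b−1)] → w = 0.00
Rules with consequent 'minimal': {R2, R3} → strengths 0.40, 0.00
Aggregate via t-conorm [min(1, a+b)]: 0.40

0.40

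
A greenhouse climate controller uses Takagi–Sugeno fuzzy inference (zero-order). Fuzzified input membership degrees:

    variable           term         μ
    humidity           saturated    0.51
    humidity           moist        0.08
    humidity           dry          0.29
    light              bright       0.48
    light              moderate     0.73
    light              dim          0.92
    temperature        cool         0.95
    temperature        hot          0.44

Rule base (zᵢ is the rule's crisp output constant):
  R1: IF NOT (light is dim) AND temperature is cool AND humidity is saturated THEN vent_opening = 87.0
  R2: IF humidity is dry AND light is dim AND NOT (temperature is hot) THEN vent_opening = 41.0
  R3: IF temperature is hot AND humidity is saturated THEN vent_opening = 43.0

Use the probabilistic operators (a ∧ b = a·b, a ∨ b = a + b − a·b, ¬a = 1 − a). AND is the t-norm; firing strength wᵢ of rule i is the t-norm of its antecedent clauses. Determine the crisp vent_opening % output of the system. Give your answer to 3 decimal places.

R1 (z=87.0): ¬dim=1−0.92=0.08, cool=0.95, saturated=0.51; AND[a·b] → w = 0.0388
R2 (z=41.0): dry=0.29, dim=0.92, ¬hot=1−0.44=0.56; AND[a·b] → w = 0.1494
R3 (z=43.0): hot=0.44, saturated=0.51; AND[a·b] → w = 0.2244
Weighted average = (0.0388·87.0 + 0.1494·41.0 + 0.2244·43.0) / (0.0388 + 0.1494 + 0.2244)
  = 19.1470 / 0.4126 = 46.409

46.409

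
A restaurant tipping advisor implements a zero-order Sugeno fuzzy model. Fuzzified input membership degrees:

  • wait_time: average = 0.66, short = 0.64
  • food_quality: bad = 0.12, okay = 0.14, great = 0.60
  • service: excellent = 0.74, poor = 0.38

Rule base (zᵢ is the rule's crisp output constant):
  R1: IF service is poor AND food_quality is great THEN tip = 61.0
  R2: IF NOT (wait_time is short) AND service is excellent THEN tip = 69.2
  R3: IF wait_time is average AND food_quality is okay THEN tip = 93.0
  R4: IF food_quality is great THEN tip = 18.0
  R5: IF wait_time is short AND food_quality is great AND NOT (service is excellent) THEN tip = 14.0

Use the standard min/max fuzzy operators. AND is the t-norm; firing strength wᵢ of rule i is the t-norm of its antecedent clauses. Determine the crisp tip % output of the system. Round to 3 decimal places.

R1 (z=61.0): poor=0.38, great=0.60; AND[min(a, b)] → w = 0.38
R2 (z=69.2): ¬short=1−0.64=0.36, excellent=0.74; AND[min(a, b)] → w = 0.36
R3 (z=93.0): average=0.66, okay=0.14; AND[min(a, b)] → w = 0.14
R4 (z=18.0): great=0.60 → w = 0.60
R5 (z=14.0): short=0.64, great=0.60, ¬excellent=1−0.74=0.26; AND[min(a, b)] → w = 0.26
Weighted average = (0.38·61.0 + 0.36·69.2 + 0.14·93.0 + 0.60·18.0 + 0.26·14.0) / (0.38 + 0.36 + 0.14 + 0.60 + 0.26)
  = 75.5520 / 1.7400 = 43.421

43.421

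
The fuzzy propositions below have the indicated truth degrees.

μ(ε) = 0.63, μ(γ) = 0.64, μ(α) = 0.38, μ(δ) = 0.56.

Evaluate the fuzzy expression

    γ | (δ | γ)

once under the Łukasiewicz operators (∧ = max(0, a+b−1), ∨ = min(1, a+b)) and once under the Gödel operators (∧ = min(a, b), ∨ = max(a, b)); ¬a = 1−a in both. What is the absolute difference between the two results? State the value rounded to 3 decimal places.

Under Łukasiewicz:
  δ | γ = min(1, a+b) on (0.56, 0.64) = 1.00
  γ | (δ | γ) = min(1, a+b) on (0.64, 1.00) = 1.00
  → value = 1.0000
Under Gödel:
  δ | γ = max(a, b) on (0.56, 0.64) = 0.64
  γ | (δ | γ) = max(a, b) on (0.64, 0.64) = 0.64
  → value = 0.6400
|1.0000 − 0.6400| = 0.360

0.360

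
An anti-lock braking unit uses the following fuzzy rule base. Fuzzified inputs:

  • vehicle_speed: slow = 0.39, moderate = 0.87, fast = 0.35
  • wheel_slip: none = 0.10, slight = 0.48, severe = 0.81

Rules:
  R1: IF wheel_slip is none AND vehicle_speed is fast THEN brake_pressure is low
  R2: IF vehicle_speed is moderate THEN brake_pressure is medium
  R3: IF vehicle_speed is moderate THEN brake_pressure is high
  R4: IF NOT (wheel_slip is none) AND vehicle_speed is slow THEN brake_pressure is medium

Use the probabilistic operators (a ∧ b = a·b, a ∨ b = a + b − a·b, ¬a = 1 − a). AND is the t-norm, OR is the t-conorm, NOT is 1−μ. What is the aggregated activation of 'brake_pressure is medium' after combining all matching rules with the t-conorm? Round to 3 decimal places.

R1: none=0.10, fast=0.35; AND[a·b] → w = 0.0350
R2: moderate=0.87 → w = 0.8700
R3: moderate=0.87 → w = 0.8700
R4: ¬none=1−0.10=0.90, slow=0.39; AND[a·b] → w = 0.3510
Rules with consequent 'medium': {R2, R4} → strengths 0.8700, 0.3510
Aggregate via t-conorm [a + b − a·b]: 0.9156

0.916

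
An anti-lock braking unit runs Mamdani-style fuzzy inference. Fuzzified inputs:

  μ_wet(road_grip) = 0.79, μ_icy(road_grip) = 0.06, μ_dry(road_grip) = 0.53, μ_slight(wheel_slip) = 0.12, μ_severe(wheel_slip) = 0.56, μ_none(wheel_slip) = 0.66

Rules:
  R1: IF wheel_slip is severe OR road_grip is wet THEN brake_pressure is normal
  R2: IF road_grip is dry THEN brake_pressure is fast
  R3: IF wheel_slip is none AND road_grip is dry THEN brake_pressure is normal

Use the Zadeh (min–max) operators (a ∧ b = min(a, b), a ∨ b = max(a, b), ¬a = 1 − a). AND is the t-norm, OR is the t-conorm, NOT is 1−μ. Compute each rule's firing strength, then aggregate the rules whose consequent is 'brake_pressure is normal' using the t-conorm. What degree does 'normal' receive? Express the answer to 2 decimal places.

R1: severe=0.56, wet=0.79; OR[max(a, b)] → w = 0.79
R2: dry=0.53 → w = 0.53
R3: none=0.66, dry=0.53; AND[min(a, b)] → w = 0.53
Rules with consequent 'normal': {R1, R3} → strengths 0.79, 0.53
Aggregate via t-conorm [max(a, b)]: 0.79

0.79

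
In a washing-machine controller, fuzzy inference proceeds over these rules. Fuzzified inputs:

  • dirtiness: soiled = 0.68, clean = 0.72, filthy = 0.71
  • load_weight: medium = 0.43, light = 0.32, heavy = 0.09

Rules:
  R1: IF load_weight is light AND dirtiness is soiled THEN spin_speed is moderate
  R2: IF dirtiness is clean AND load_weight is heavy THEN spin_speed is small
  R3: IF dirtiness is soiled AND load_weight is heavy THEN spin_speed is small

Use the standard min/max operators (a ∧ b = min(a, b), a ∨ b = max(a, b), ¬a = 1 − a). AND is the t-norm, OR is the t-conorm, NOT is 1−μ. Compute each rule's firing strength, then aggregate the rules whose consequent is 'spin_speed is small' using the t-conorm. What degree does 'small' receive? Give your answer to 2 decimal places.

R1: light=0.32, soiled=0.68; AND[min(a, b)] → w = 0.32
R2: clean=0.72, heavy=0.09; AND[min(a, b)] → w = 0.09
R3: soiled=0.68, heavy=0.09; AND[min(a, b)] → w = 0.09
Rules with consequent 'small': {R2, R3} → strengths 0.09, 0.09
Aggregate via t-conorm [max(a, b)]: 0.09

0.09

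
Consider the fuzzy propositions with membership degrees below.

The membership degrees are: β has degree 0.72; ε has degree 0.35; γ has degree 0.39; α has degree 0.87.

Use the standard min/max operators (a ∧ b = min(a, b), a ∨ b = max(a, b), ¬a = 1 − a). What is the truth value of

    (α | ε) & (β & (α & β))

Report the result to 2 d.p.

α | ε = max(a, b) on (0.87, 0.35) = 0.87
α & β = min(a, b) on (0.87, 0.72) = 0.72
β & (α & β) = min(a, b) on (0.72, 0.72) = 0.72
(α | ε) & (β & (α & β)) = min(a, b) on (0.87, 0.72) = 0.72

0.72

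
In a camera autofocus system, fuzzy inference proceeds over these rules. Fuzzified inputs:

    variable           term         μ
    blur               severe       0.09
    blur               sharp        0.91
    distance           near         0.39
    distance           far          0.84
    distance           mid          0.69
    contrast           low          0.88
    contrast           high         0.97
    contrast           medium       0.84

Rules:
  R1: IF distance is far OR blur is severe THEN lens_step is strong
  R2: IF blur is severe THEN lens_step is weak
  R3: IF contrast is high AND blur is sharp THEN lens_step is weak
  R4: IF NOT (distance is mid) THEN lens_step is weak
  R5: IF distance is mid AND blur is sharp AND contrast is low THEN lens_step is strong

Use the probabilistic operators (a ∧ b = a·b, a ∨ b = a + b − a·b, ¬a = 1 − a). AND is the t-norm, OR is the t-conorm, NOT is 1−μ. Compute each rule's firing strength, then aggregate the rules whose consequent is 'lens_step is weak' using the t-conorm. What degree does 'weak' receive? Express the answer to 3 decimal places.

0.926

R1: far=0.84, severe=0.09; OR[a + b − a·b] → w = 0.8544
R2: severe=0.09 → w = 0.0900
R3: high=0.97, sharp=0.91; AND[a·b] → w = 0.8827
R4: ¬mid=1−0.69=0.31 → w = 0.3100
R5: mid=0.69, sharp=0.91, low=0.88; AND[a·b] → w = 0.5526
Rules with consequent 'weak': {R2, R3, R4} → strengths 0.0900, 0.8827, 0.3100
Aggregate via t-conorm [a + b − a·b]: 0.9263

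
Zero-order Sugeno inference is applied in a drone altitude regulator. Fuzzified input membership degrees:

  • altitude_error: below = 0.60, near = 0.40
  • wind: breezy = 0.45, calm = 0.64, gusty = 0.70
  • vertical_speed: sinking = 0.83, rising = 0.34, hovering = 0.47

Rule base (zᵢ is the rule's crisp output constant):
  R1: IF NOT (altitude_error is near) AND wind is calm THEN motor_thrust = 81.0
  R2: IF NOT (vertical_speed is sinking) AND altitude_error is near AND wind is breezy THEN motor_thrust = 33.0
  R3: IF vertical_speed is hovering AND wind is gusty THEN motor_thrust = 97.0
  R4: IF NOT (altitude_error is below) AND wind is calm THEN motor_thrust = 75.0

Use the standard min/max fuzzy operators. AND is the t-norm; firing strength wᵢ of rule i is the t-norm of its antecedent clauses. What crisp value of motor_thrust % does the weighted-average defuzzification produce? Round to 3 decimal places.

R1 (z=81.0): ¬near=1−0.40=0.60, calm=0.64; AND[min(a, b)] → w = 0.60
R2 (z=33.0): ¬sinking=1−0.83=0.17, near=0.40, breezy=0.45; AND[min(a, b)] → w = 0.17
R3 (z=97.0): hovering=0.47, gusty=0.70; AND[min(a, b)] → w = 0.47
R4 (z=75.0): ¬below=1−0.60=0.40, calm=0.64; AND[min(a, b)] → w = 0.40
Weighted average = (0.60·81.0 + 0.17·33.0 + 0.47·97.0 + 0.40·75.0) / (0.60 + 0.17 + 0.47 + 0.40)
  = 129.8000 / 1.6400 = 79.146

79.146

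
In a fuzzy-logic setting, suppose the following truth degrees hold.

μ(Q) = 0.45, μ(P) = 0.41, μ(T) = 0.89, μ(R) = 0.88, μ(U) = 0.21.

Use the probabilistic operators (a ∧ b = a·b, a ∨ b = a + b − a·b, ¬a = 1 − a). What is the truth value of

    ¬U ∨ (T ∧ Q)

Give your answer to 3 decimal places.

0.874

¬U = 1 − 0.2100 = 0.7900
T ∧ Q = a·b on (0.8900, 0.4500) = 0.4005
¬U ∨ (T ∧ Q) = a + b − a·b on (0.7900, 0.4005) = 0.8741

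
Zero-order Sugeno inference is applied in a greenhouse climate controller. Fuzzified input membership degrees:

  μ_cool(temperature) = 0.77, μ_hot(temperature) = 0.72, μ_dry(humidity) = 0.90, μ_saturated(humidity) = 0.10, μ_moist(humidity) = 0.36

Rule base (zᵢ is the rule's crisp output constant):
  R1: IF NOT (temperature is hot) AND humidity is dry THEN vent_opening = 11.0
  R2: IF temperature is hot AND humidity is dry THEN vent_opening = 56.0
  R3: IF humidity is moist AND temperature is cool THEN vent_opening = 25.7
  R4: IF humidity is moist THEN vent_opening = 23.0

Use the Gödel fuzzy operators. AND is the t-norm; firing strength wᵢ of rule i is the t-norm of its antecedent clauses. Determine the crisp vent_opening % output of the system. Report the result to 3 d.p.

35.426

R1 (z=11.0): ¬hot=1−0.72=0.28, dry=0.90; AND[min(a, b)] → w = 0.28
R2 (z=56.0): hot=0.72, dry=0.90; AND[min(a, b)] → w = 0.72
R3 (z=25.7): moist=0.36, cool=0.77; AND[min(a, b)] → w = 0.36
R4 (z=23.0): moist=0.36 → w = 0.36
Weighted average = (0.28·11.0 + 0.72·56.0 + 0.36·25.7 + 0.36·23.0) / (0.28 + 0.72 + 0.36 + 0.36)
  = 60.9320 / 1.7200 = 35.426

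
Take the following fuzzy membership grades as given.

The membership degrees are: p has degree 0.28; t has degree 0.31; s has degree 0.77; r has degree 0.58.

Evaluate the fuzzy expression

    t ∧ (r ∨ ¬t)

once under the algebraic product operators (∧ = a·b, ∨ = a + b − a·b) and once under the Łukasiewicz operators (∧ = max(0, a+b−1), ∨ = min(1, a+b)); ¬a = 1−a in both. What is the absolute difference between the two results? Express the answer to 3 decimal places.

0.040

Under algebraic product:
  ¬t = 1 − 0.3100 = 0.6900
  r ∨ ¬t = a + b − a·b on (0.5800, 0.6900) = 0.8698
  t ∧ (r ∨ ¬t) = a·b on (0.3100, 0.8698) = 0.2696
  → value = 0.2696
Under Łukasiewicz:
  ¬t = 1 − 0.31 = 0.69
  r ∨ ¬t = min(1, a+b) on (0.58, 0.69) = 1.00
  t ∧ (r ∨ ¬t) = max(0, a+b−1) on (0.31, 1.00) = 0.31
  → value = 0.3100
|0.2696 − 0.3100| = 0.040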